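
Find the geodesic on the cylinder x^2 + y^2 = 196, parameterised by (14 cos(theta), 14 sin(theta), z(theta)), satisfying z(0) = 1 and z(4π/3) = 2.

Parameterise the cylinder of radius R = 14 as
    r(θ) = (14 cos θ, 14 sin θ, z(θ)).
The arc-length element is
    ds = sqrt(196 + (dz/dθ)^2) dθ,
so the Lagrangian is L = sqrt(196 + z'^2).
L depends on z' only, not on z or θ, so ∂L/∂z = 0 and
    ∂L/∂z' = z' / sqrt(196 + z'^2).
The Euler-Lagrange equation gives
    d/dθ( z' / sqrt(196 + z'^2) ) = 0,
so z' is constant. Integrating once:
    z(θ) = a θ + b,
a helix on the cylinder (a straight line when the cylinder is unrolled). The constants a, b are determined by the endpoint conditions.
With endpoint conditions z(0) = 1 and z(4π/3) = 2: from z(0) = b we get b = 1, and a·4π/3 + 1 = 2 gives a = 3/(4π), so
    z(θ) = (3/(4π)) θ + 1.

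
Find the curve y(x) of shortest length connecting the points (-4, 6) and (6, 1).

Arc-length functional: J[y] = ∫ sqrt(1 + (y')^2) dx.
Lagrangian L = sqrt(1 + (y')^2) has no explicit y dependence, so ∂L/∂y = 0 and the Euler-Lagrange equation gives
    d/dx( y' / sqrt(1 + (y')^2) ) = 0  ⇒  y' / sqrt(1 + (y')^2) = const.
Hence y' is constant, so y(x) is affine.
Fitting the endpoints (-4, 6) and (6, 1):
    slope m = (1 − 6) / (6 − (-4)) = -1/2,
    intercept c = 6 − m·(-4) = 4.
Extremal: y(x) = (-1/2) x + 4.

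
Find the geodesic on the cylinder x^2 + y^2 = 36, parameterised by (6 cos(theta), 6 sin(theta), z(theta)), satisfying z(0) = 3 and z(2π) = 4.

Parameterise the cylinder of radius R = 6 as
    r(θ) = (6 cos θ, 6 sin θ, z(θ)).
The arc-length element is
    ds = sqrt(36 + (dz/dθ)^2) dθ,
so the Lagrangian is L = sqrt(36 + z'^2).
L depends on z' only, not on z or θ, so ∂L/∂z = 0 and
    ∂L/∂z' = z' / sqrt(36 + z'^2).
The Euler-Lagrange equation gives
    d/dθ( z' / sqrt(36 + z'^2) ) = 0,
so z' is constant. Integrating once:
    z(θ) = a θ + b,
a helix on the cylinder (a straight line when the cylinder is unrolled). The constants a, b are determined by the endpoint conditions.
With endpoint conditions z(0) = 3 and z(2π) = 4: from z(0) = b we get b = 3, and a·2π + 3 = 4 gives a = 1/(2π), so
    z(θ) = (1/(2π)) θ + 3.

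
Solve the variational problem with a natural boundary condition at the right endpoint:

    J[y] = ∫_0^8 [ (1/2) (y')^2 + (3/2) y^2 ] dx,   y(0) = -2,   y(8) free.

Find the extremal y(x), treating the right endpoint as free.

The Lagrangian L = (1/2) (y')^2 + (3/2) y^2 gives
    ∂L/∂y = 3 y,   ∂L/∂y' = y'.
Euler-Lagrange: y'' − 3 y = 0.
With k = sqrt(3), the general solution is
    y(x) = A cosh(sqrt(3) x) + B sinh(sqrt(3) x).
Fixed left endpoint y(0) = -2 ⇒ A = -2.
The right endpoint x = 8 is free, so the natural (transversality) condition is ∂L/∂y' |_{x=8} = 0, i.e. y'(8) = 0.
Compute y'(x) = A k sinh(k x) + B k cosh(k x), so
    y'(8) = A k sinh(k·8) + B k cosh(k·8) = 0
    ⇒ B = −A tanh(k·8) = 2 tanh(sqrt(3)·8).
Therefore the extremal is
    y(x) = −2 cosh(sqrt(3) x) + 2 tanh(sqrt(3)·8) sinh(sqrt(3) x).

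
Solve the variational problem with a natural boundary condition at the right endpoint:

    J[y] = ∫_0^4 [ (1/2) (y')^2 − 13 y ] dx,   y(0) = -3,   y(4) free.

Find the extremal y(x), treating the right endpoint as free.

The Lagrangian L = (1/2) (y')^2 − 13 y gives
    ∂L/∂y = −13,   ∂L/∂y' = y'.
Euler-Lagrange: d/dx(y') − (−13) = 0, i.e. y'' + 13 = 0, so
    y(x) = −(13/2) x^2 + C1 x + C2.
Fixed left endpoint y(0) = -3 ⇒ C2 = -3.
The right endpoint x = 4 is free, so the natural (transversality) condition is ∂L/∂y' |_{x=4} = 0, i.e. y'(4) = 0.
Compute y'(x) = −13 x + C1, so y'(4) = −52 + C1 = 0 ⇒ C1 = 52.
Therefore the extremal is
    y(x) = −(13/2) x^2 + 52 x − 3.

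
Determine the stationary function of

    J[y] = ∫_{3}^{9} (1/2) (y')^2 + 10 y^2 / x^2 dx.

The Lagrangian is L = (1/2) (y')^2 + 10 y^2 / x^2.
Compute ∂L/∂y = 20y/x^2, ∂L/∂y' = y'.
The Euler-Lagrange equation d/dx(∂L/∂y') − ∂L/∂y = 0 reduces to
    y'' − 20/x^2 · y = 0  (x > 0).
Its general solution is
    y(x) = A x^5 + B x^(-4),
with A, B fixed by the endpoint conditions.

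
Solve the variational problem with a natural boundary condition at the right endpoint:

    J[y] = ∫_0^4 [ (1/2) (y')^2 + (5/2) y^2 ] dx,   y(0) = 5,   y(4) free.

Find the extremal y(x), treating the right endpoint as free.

The Lagrangian L = (1/2) (y')^2 + (5/2) y^2 gives
    ∂L/∂y = 5 y,   ∂L/∂y' = y'.
Euler-Lagrange: y'' − 5 y = 0.
With k = sqrt(5), the general solution is
    y(x) = A cosh(sqrt(5) x) + B sinh(sqrt(5) x).
Fixed left endpoint y(0) = 5 ⇒ A = 5.
The right endpoint x = 4 is free, so the natural (transversality) condition is ∂L/∂y' |_{x=4} = 0, i.e. y'(4) = 0.
Compute y'(x) = A k sinh(k x) + B k cosh(k x), so
    y'(4) = A k sinh(k·4) + B k cosh(k·4) = 0
    ⇒ B = −A tanh(k·4) = − 5 tanh(sqrt(5)·4).
Therefore the extremal is
    y(x) = 5 cosh(sqrt(5) x) − 5 tanh(sqrt(5)·4) sinh(sqrt(5) x).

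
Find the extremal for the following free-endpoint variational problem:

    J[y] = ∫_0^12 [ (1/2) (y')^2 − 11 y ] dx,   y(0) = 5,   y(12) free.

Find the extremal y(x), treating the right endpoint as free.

The Lagrangian L = (1/2) (y')^2 − 11 y gives
    ∂L/∂y = −11,   ∂L/∂y' = y'.
Euler-Lagrange: d/dx(y') − (−11) = 0, i.e. y'' + 11 = 0, so
    y(x) = −(11/2) x^2 + C1 x + C2.
Fixed left endpoint y(0) = 5 ⇒ C2 = 5.
The right endpoint x = 12 is free, so the natural (transversality) condition is ∂L/∂y' |_{x=12} = 0, i.e. y'(12) = 0.
Compute y'(x) = −11 x + C1, so y'(12) = −132 + C1 = 0 ⇒ C1 = 132.
Therefore the extremal is
    y(x) = −(11/2) x^2 + 132 x + 5.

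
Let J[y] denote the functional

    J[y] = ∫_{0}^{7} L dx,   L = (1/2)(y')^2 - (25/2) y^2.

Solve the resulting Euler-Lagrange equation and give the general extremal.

The Lagrangian is L = (1/2)(y')^2 - (25/2) y^2.
∂L/∂y = -25y.
∂L/∂y' = y'.
The Euler-Lagrange equation d/dx(∂L/∂y') − ∂L/∂y = 0 becomes:
    y'' + 25 y = 0
General solution: y(x) = A sin(5x) + B cos(5x), where A and B are arbitrary constants fixed by the endpoint conditions.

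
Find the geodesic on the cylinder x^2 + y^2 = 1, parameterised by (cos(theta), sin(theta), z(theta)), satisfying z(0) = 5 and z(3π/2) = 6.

Parameterise the cylinder of radius R = 1 as
    r(θ) = (cos θ, sin θ, z(θ)).
The arc-length element is
    ds = sqrt(1 + (dz/dθ)^2) dθ,
so the Lagrangian is L = sqrt(1 + z'^2).
L depends on z' only, not on z or θ, so ∂L/∂z = 0 and
    ∂L/∂z' = z' / sqrt(1 + z'^2).
The Euler-Lagrange equation gives
    d/dθ( z' / sqrt(1 + z'^2) ) = 0,
so z' is constant. Integrating once:
    z(θ) = a θ + b,
a helix on the cylinder (a straight line when the cylinder is unrolled). The constants a, b are determined by the endpoint conditions.
With endpoint conditions z(0) = 5 and z(3π/2) = 6: from z(0) = b we get b = 5, and a·3π/2 + 5 = 6 gives a = 2/(3π), so
    z(θ) = (2/(3π)) θ + 5.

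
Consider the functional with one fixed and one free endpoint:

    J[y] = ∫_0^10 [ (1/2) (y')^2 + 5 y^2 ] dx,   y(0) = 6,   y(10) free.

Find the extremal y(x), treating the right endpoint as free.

The Lagrangian L = (1/2) (y')^2 + 5 y^2 gives
    ∂L/∂y = 10 y,   ∂L/∂y' = y'.
Euler-Lagrange: y'' − 10 y = 0.
With k = sqrt(10), the general solution is
    y(x) = A cosh(sqrt(10) x) + B sinh(sqrt(10) x).
Fixed left endpoint y(0) = 6 ⇒ A = 6.
The right endpoint x = 10 is free, so the natural (transversality) condition is ∂L/∂y' |_{x=10} = 0, i.e. y'(10) = 0.
Compute y'(x) = A k sinh(k x) + B k cosh(k x), so
    y'(10) = A k sinh(k·10) + B k cosh(k·10) = 0
    ⇒ B = −A tanh(k·10) = − 6 tanh(sqrt(10)·10).
Therefore the extremal is
    y(x) = 6 cosh(sqrt(10) x) − 6 tanh(sqrt(10)·10) sinh(sqrt(10) x).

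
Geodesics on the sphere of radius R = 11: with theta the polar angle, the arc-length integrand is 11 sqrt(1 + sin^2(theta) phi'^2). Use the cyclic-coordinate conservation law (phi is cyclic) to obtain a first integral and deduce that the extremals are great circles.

On the sphere of radius R = 11 with spherical coordinates (θ, φ), the induced metric is
    ds^2 = 121(dθ^2 + sin^2(θ) dφ^2).
Parameterise by θ; the arc-length functional is
    J[φ] = ∫ 11 sqrt(1 + sin^2(θ) (dφ/dθ)^2) dθ,
so L = 11 sqrt(1 + sin^2(θ) φ'^2). Compute
    ∂L/∂φ = 0  (L has no explicit φ dependence),
    ∂L/∂φ' = 11 sin^2(θ) φ' / sqrt(1 + sin^2(θ) φ'^2).
Since ∂L/∂φ = 0, the Euler-Lagrange equation
    d/dθ(∂L/∂φ') − ∂L/∂φ = 0
reduces to d/dθ(∂L/∂φ') = 0, i.e. the momentum conjugate to φ is conserved:
    11 sin^2(θ) φ' / sqrt(1 + sin^2(θ) φ'^2) = C.
The overall factor of 11 is constant, so dividing through gives Clairaut's relation sin^2(θ) φ' / sqrt(1 + sin^2(θ) φ'^2) = C' (with C' = C/11). Solving for φ' and integrating gives the great-circle family
    cot(θ) = A cos(φ − φ_0),
i.e. the intersection of the sphere with a plane through the origin. The two constants A and φ_0 (equivalently C and one phase) are fixed by the two endpoint conditions.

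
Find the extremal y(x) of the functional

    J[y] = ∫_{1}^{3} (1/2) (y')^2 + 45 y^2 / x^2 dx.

The Lagrangian is L = (1/2) (y')^2 + 45 y^2 / x^2.
Compute ∂L/∂y = 90y/x^2, ∂L/∂y' = y'.
The Euler-Lagrange equation d/dx(∂L/∂y') − ∂L/∂y = 0 reduces to
    y'' − 90/x^2 · y = 0  (x > 0).
Its general solution is
    y(x) = A x^10 + B x^(-9),
with A, B fixed by the endpoint conditions.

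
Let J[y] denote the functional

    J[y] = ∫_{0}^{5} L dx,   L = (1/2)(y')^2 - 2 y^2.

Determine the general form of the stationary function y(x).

The Lagrangian is L = (1/2)(y')^2 - 2 y^2.
∂L/∂y = -4y.
∂L/∂y' = y'.
The Euler-Lagrange equation d/dx(∂L/∂y') − ∂L/∂y = 0 becomes:
    y'' + 4 y = 0
General solution: y(x) = A sin(2x) + B cos(2x), where A and B are arbitrary constants fixed by the endpoint conditions.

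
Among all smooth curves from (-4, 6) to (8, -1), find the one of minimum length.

Arc-length functional: J[y] = ∫ sqrt(1 + (y')^2) dx.
Lagrangian L = sqrt(1 + (y')^2) has no explicit y dependence, so ∂L/∂y = 0 and the Euler-Lagrange equation gives
    d/dx( y' / sqrt(1 + (y')^2) ) = 0  ⇒  y' / sqrt(1 + (y')^2) = const.
Hence y' is constant, so y(x) is affine.
Fitting the endpoints (-4, 6) and (8, -1):
    slope m = ((-1) − 6) / (8 − (-4)) = -7/12,
    intercept c = 6 − m·(-4) = 11/3.
Extremal: y(x) = (-7/12) x + 11/3.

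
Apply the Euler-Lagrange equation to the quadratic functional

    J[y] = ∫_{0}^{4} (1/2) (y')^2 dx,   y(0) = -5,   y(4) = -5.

The Lagrangian is L = (1/2) (y')^2.
Compute ∂L/∂y = 0, ∂L/∂y' = y'.
The Euler-Lagrange equation d/dx(∂L/∂y') − ∂L/∂y = 0 reduces to
    y'' = 0.
Its general solution is
    y(x) = A x + B,
with A, B fixed by the endpoint conditions.
Applying the endpoint conditions y(0) = -5 and y(4) = -5: solve A·0 + B = -5 and A·4 + B = -5. Subtracting gives A(4 − 0) = -5 − -5, so A = 0, and B = -5 − A·0 = -5. Therefore
    y(x) = -5.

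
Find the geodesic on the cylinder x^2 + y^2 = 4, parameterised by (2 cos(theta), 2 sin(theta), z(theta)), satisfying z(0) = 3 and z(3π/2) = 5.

Parameterise the cylinder of radius R = 2 as
    r(θ) = (2 cos θ, 2 sin θ, z(θ)).
The arc-length element is
    ds = sqrt(4 + (dz/dθ)^2) dθ,
so the Lagrangian is L = sqrt(4 + z'^2).
L depends on z' only, not on z or θ, so ∂L/∂z = 0 and
    ∂L/∂z' = z' / sqrt(4 + z'^2).
The Euler-Lagrange equation gives
    d/dθ( z' / sqrt(4 + z'^2) ) = 0,
so z' is constant. Integrating once:
    z(θ) = a θ + b,
a helix on the cylinder (a straight line when the cylinder is unrolled). The constants a, b are determined by the endpoint conditions.
With endpoint conditions z(0) = 3 and z(3π/2) = 5: from z(0) = b we get b = 3, and a·3π/2 + 3 = 5 gives a = 4/(3π), so
    z(θ) = (4/(3π)) θ + 3.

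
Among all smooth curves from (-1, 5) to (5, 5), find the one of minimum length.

Arc-length functional: J[y] = ∫ sqrt(1 + (y')^2) dx.
Lagrangian L = sqrt(1 + (y')^2) has no explicit y dependence, so ∂L/∂y = 0 and the Euler-Lagrange equation gives
    d/dx( y' / sqrt(1 + (y')^2) ) = 0  ⇒  y' / sqrt(1 + (y')^2) = const.
Hence y' is constant, so y(x) is affine.
Fitting the endpoints (-1, 5) and (5, 5):
    slope m = (5 − 5) / (5 − (-1)) = 0,
    intercept c = 5 − m·(-1) = 5.
Extremal: y(x) = 5.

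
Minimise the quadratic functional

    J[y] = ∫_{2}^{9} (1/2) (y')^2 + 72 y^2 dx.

The Lagrangian is L = (1/2) (y')^2 + 72 y^2.
Compute ∂L/∂y = 144y, ∂L/∂y' = y'.
The Euler-Lagrange equation d/dx(∂L/∂y') − ∂L/∂y = 0 reduces to
    y'' − 144 y = 0.
Its general solution is
    y(x) = A e^(12x) + B e^(−12x),
with A, B fixed by the endpoint conditions.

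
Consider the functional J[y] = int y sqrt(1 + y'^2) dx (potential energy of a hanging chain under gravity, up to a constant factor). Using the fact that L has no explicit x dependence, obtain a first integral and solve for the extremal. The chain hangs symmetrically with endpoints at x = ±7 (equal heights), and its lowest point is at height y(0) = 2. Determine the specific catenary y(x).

The Lagrangian L(y, y') = y sqrt(1 + y'^2) has no explicit x dependence, so the Beltrami identity applies:
    L − y' ∂L/∂y' = C.
Compute ∂L/∂y' = y · y' / sqrt(1 + y'^2). Then
    L − y' ∂L/∂y'
    = y sqrt(1 + y'^2) − y · y'^2 / sqrt(1 + y'^2)
    = y (1 + y'^2 − y'^2) / sqrt(1 + y'^2)
    = y / sqrt(1 + y'^2) = C.
Squaring gives y^2 = C^2 (1 + y'^2), i.e.
    y'^2 = y^2 / C^2 − 1.
Separating variables,
    dy / sqrt(y^2 − C^2) = dx / C,
and integrating gives arccosh(y / C) = (x − a)/C, so
    y(x) = C cosh((x − a)/C),
the catenary. The constants C and a are fixed by the two endpoint conditions (and, for the hanging-chain problem, the length constraint selects C).
Now fit the given data. The endpoints x = ±7 are symmetric at equal height, so the catenary is even about its minimum: a = 0 and y(x) = C cosh(x/C). The lowest point is y(0) = C cosh(0) = C, and we are told y(0) = 2, so C = 2. Therefore
    y(x) = 2 cosh(x/2),
and at the endpoints
    y(±7) = 2 cosh(7/2).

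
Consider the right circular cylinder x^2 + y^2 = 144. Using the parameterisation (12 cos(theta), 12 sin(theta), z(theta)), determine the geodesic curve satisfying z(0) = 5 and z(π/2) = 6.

Parameterise the cylinder of radius R = 12 as
    r(θ) = (12 cos θ, 12 sin θ, z(θ)).
The arc-length element is
    ds = sqrt(144 + (dz/dθ)^2) dθ,
so the Lagrangian is L = sqrt(144 + z'^2).
L depends on z' only, not on z or θ, so ∂L/∂z = 0 and
    ∂L/∂z' = z' / sqrt(144 + z'^2).
The Euler-Lagrange equation gives
    d/dθ( z' / sqrt(144 + z'^2) ) = 0,
so z' is constant. Integrating once:
    z(θ) = a θ + b,
a helix on the cylinder (a straight line when the cylinder is unrolled). The constants a, b are determined by the endpoint conditions.
With endpoint conditions z(0) = 5 and z(π/2) = 6: from z(0) = b we get b = 5, and a·π/2 + 5 = 6 gives a = 2/π, so
    z(θ) = (2/π) θ + 5.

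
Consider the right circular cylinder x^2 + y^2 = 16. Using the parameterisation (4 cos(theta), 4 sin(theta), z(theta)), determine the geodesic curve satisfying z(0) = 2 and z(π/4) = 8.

Parameterise the cylinder of radius R = 4 as
    r(θ) = (4 cos θ, 4 sin θ, z(θ)).
The arc-length element is
    ds = sqrt(16 + (dz/dθ)^2) dθ,
so the Lagrangian is L = sqrt(16 + z'^2).
L depends on z' only, not on z or θ, so ∂L/∂z = 0 and
    ∂L/∂z' = z' / sqrt(16 + z'^2).
The Euler-Lagrange equation gives
    d/dθ( z' / sqrt(16 + z'^2) ) = 0,
so z' is constant. Integrating once:
    z(θ) = a θ + b,
a helix on the cylinder (a straight line when the cylinder is unrolled). The constants a, b are determined by the endpoint conditions.
With endpoint conditions z(0) = 2 and z(π/4) = 8: from z(0) = b we get b = 2, and a·π/4 + 2 = 8 gives a = 24/π, so
    z(θ) = (24/π) θ + 2.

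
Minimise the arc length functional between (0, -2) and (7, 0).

Arc-length functional: J[y] = ∫ sqrt(1 + (y')^2) dx.
Lagrangian L = sqrt(1 + (y')^2) has no explicit y dependence, so ∂L/∂y = 0 and the Euler-Lagrange equation gives
    d/dx( y' / sqrt(1 + (y')^2) ) = 0  ⇒  y' / sqrt(1 + (y')^2) = const.
Hence y' is constant, so y(x) is affine.
Fitting the endpoints (0, -2) and (7, 0):
    slope m = (0 − (-2)) / (7 − 0) = 2/7,
    intercept c = (-2) − m·0 = -2.
Extremal: y(x) = (2/7) x - 2.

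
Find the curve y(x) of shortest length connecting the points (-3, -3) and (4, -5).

Arc-length functional: J[y] = ∫ sqrt(1 + (y')^2) dx.
Lagrangian L = sqrt(1 + (y')^2) has no explicit y dependence, so ∂L/∂y = 0 and the Euler-Lagrange equation gives
    d/dx( y' / sqrt(1 + (y')^2) ) = 0  ⇒  y' / sqrt(1 + (y')^2) = const.
Hence y' is constant, so y(x) is affine.
Fitting the endpoints (-3, -3) and (4, -5):
    slope m = ((-5) − (-3)) / (4 − (-3)) = -2/7,
    intercept c = (-3) − m·(-3) = -27/7.
Extremal: y(x) = (-2/7) x - 27/7.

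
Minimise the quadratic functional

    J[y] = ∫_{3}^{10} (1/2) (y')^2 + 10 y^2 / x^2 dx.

The Lagrangian is L = (1/2) (y')^2 + 10 y^2 / x^2.
Compute ∂L/∂y = 20y/x^2, ∂L/∂y' = y'.
The Euler-Lagrange equation d/dx(∂L/∂y') − ∂L/∂y = 0 reduces to
    y'' − 20/x^2 · y = 0  (x > 0).
Its general solution is
    y(x) = A x^5 + B x^(-4),
with A, B fixed by the endpoint conditions.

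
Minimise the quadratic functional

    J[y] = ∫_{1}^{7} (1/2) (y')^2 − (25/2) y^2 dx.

The Lagrangian is L = (1/2) (y')^2 − (25/2) y^2.
Compute ∂L/∂y = -25y, ∂L/∂y' = y'.
The Euler-Lagrange equation d/dx(∂L/∂y') − ∂L/∂y = 0 reduces to
    y'' + 25 y = 0.
Its general solution is
    y(x) = A sin(5x) + B cos(5x),
with A, B fixed by the endpoint conditions.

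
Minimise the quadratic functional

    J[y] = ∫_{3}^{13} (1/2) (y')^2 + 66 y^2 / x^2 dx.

The Lagrangian is L = (1/2) (y')^2 + 66 y^2 / x^2.
Compute ∂L/∂y = 132y/x^2, ∂L/∂y' = y'.
The Euler-Lagrange equation d/dx(∂L/∂y') − ∂L/∂y = 0 reduces to
    y'' − 132/x^2 · y = 0  (x > 0).
Its general solution is
    y(x) = A x^12 + B x^(-11),
with A, B fixed by the endpoint conditions.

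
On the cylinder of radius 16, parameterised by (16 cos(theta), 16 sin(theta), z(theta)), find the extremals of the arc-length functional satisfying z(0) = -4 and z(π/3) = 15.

Parameterise the cylinder of radius R = 16 as
    r(θ) = (16 cos θ, 16 sin θ, z(θ)).
The arc-length element is
    ds = sqrt(256 + (dz/dθ)^2) dθ,
so the Lagrangian is L = sqrt(256 + z'^2).
L depends on z' only, not on z or θ, so ∂L/∂z = 0 and
    ∂L/∂z' = z' / sqrt(256 + z'^2).
The Euler-Lagrange equation gives
    d/dθ( z' / sqrt(256 + z'^2) ) = 0,
so z' is constant. Integrating once:
    z(θ) = a θ + b,
a helix on the cylinder (a straight line when the cylinder is unrolled). The constants a, b are determined by the endpoint conditions.
With endpoint conditions z(0) = -4 and z(π/3) = 15: from z(0) = b we get b = -4, and a·π/3 + -4 = 15 gives a = 57/π, so
    z(θ) = (57/π) θ − 4.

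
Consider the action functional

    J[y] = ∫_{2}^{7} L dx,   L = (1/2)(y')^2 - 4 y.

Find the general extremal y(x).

The Lagrangian is L = (1/2)(y')^2 - 4 y.
∂L/∂y = -4.
∂L/∂y' = y'.
The Euler-Lagrange equation d/dx(∂L/∂y') − ∂L/∂y = 0 becomes:
    y'' + 4 = 0
General solution: y(x) = -2 x^2 + A x + B, where A and B are arbitrary constants fixed by the endpoint conditions.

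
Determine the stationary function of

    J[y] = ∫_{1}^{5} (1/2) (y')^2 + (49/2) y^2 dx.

The Lagrangian is L = (1/2) (y')^2 + (49/2) y^2.
Compute ∂L/∂y = 49y, ∂L/∂y' = y'.
The Euler-Lagrange equation d/dx(∂L/∂y') − ∂L/∂y = 0 reduces to
    y'' − 49 y = 0.
Its general solution is
    y(x) = A e^(7x) + B e^(−7x),
with A, B fixed by the endpoint conditions.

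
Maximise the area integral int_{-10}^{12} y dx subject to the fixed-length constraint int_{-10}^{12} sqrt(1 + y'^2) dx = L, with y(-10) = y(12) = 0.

Set up the augmented Lagrangian using a multiplier λ for the length constraint:
    F(y, y') = y − λ sqrt(1 + y'^2).
F has no explicit x dependence, so the Beltrami identity yields a first integral
    F − y' ∂F/∂y' = C.
Compute ∂F/∂y' = −λ y' / sqrt(1 + y'^2). Then
    y − λ sqrt(1 + y'^2) + λ y'^2 / sqrt(1 + y'^2) = C
    ⇒  y − λ / sqrt(1 + y'^2) = C.
Solving for y' and integrating gives
    (x − a)^2 + (y − b)^2 = λ^2,
a circular arc of radius λ. The constants a, b are determined by the endpoint conditions y(-10) = y(12) = 0, and λ is fixed implicitly by the length constraint
    ∫_{-10}^{12} sqrt(1 + y'^2) dx = L.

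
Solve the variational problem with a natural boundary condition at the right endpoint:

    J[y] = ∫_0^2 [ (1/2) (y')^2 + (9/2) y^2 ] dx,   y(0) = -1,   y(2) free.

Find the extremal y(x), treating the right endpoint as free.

The Lagrangian L = (1/2) (y')^2 + (9/2) y^2 gives
    ∂L/∂y = 9 y,   ∂L/∂y' = y'.
Euler-Lagrange: y'' − 9 y = 0.
With k = 3, the general solution is
    y(x) = A cosh(3 x) + B sinh(3 x).
Fixed left endpoint y(0) = -1 ⇒ A = -1.
The right endpoint x = 2 is free, so the natural (transversality) condition is ∂L/∂y' |_{x=2} = 0, i.e. y'(2) = 0.
Compute y'(x) = A k sinh(k x) + B k cosh(k x), so
    y'(2) = A k sinh(k·2) + B k cosh(k·2) = 0
    ⇒ B = −A tanh(k·2) = tanh(3·2).
Therefore the extremal is
    y(x) = −cosh(3 x) + tanh(3·2) sinh(3 x).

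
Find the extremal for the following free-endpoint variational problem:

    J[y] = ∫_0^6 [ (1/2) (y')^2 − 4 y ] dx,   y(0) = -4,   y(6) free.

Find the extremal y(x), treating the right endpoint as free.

The Lagrangian L = (1/2) (y')^2 − 4 y gives
    ∂L/∂y = −4,   ∂L/∂y' = y'.
Euler-Lagrange: d/dx(y') − (−4) = 0, i.e. y'' + 4 = 0, so
    y(x) = −(4/2) x^2 + C1 x + C2.
Fixed left endpoint y(0) = -4 ⇒ C2 = -4.
The right endpoint x = 6 is free, so the natural (transversality) condition is ∂L/∂y' |_{x=6} = 0, i.e. y'(6) = 0.
Compute y'(x) = −4 x + C1, so y'(6) = −24 + C1 = 0 ⇒ C1 = 24.
Therefore the extremal is
    y(x) = −2 x^2 + 24 x − 4.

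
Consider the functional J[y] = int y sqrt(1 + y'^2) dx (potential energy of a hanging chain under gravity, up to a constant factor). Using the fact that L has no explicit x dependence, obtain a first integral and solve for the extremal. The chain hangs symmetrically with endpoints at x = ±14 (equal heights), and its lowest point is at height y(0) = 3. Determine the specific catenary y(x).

The Lagrangian L(y, y') = y sqrt(1 + y'^2) has no explicit x dependence, so the Beltrami identity applies:
    L − y' ∂L/∂y' = C.
Compute ∂L/∂y' = y · y' / sqrt(1 + y'^2). Then
    L − y' ∂L/∂y'
    = y sqrt(1 + y'^2) − y · y'^2 / sqrt(1 + y'^2)
    = y (1 + y'^2 − y'^2) / sqrt(1 + y'^2)
    = y / sqrt(1 + y'^2) = C.
Squaring gives y^2 = C^2 (1 + y'^2), i.e.
    y'^2 = y^2 / C^2 − 1.
Separating variables,
    dy / sqrt(y^2 − C^2) = dx / C,
and integrating gives arccosh(y / C) = (x − a)/C, so
    y(x) = C cosh((x − a)/C),
the catenary. The constants C and a are fixed by the two endpoint conditions (and, for the hanging-chain problem, the length constraint selects C).
Now fit the given data. The endpoints x = ±14 are symmetric at equal height, so the catenary is even about its minimum: a = 0 and y(x) = C cosh(x/C). The lowest point is y(0) = C cosh(0) = C, and we are told y(0) = 3, so C = 3. Therefore
    y(x) = 3 cosh(x/3),
and at the endpoints
    y(±14) = 3 cosh(14/3).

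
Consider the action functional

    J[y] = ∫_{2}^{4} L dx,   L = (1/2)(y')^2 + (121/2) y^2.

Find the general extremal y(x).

The Lagrangian is L = (1/2)(y')^2 + (121/2) y^2.
∂L/∂y = 121y.
∂L/∂y' = y'.
The Euler-Lagrange equation d/dx(∂L/∂y') − ∂L/∂y = 0 becomes:
    y'' - 121 y = 0
General solution: y(x) = A e^(11x) + B e^(-11x), where A and B are arbitrary constants fixed by the endpoint conditions.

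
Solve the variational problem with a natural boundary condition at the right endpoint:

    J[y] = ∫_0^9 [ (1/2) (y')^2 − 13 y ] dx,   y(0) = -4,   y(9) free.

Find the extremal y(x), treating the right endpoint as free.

The Lagrangian L = (1/2) (y')^2 − 13 y gives
    ∂L/∂y = −13,   ∂L/∂y' = y'.
Euler-Lagrange: d/dx(y') − (−13) = 0, i.e. y'' + 13 = 0, so
    y(x) = −(13/2) x^2 + C1 x + C2.
Fixed left endpoint y(0) = -4 ⇒ C2 = -4.
The right endpoint x = 9 is free, so the natural (transversality) condition is ∂L/∂y' |_{x=9} = 0, i.e. y'(9) = 0.
Compute y'(x) = −13 x + C1, so y'(9) = −117 + C1 = 0 ⇒ C1 = 117.
Therefore the extremal is
    y(x) = −(13/2) x^2 + 117 x − 4.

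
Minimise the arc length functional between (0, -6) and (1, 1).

Arc-length functional: J[y] = ∫ sqrt(1 + (y')^2) dx.
Lagrangian L = sqrt(1 + (y')^2) has no explicit y dependence, so ∂L/∂y = 0 and the Euler-Lagrange equation gives
    d/dx( y' / sqrt(1 + (y')^2) ) = 0  ⇒  y' / sqrt(1 + (y')^2) = const.
Hence y' is constant, so y(x) is affine.
Fitting the endpoints (0, -6) and (1, 1):
    slope m = (1 − (-6)) / (1 − 0) = 7,
    intercept c = (-6) − m·0 = -6.
Extremal: y(x) = 7 x - 6.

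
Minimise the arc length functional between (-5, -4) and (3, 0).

Arc-length functional: J[y] = ∫ sqrt(1 + (y')^2) dx.
Lagrangian L = sqrt(1 + (y')^2) has no explicit y dependence, so ∂L/∂y = 0 and the Euler-Lagrange equation gives
    d/dx( y' / sqrt(1 + (y')^2) ) = 0  ⇒  y' / sqrt(1 + (y')^2) = const.
Hence y' is constant, so y(x) is affine.
Fitting the endpoints (-5, -4) and (3, 0):
    slope m = (0 − (-4)) / (3 − (-5)) = 1/2,
    intercept c = (-4) − m·(-5) = -3/2.
Extremal: y(x) = (1/2) x - 3/2.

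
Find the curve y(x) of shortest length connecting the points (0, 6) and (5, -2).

Arc-length functional: J[y] = ∫ sqrt(1 + (y')^2) dx.
Lagrangian L = sqrt(1 + (y')^2) has no explicit y dependence, so ∂L/∂y = 0 and the Euler-Lagrange equation gives
    d/dx( y' / sqrt(1 + (y')^2) ) = 0  ⇒  y' / sqrt(1 + (y')^2) = const.
Hence y' is constant, so y(x) is affine.
Fitting the endpoints (0, 6) and (5, -2):
    slope m = ((-2) − 6) / (5 − 0) = -8/5,
    intercept c = 6 − m·0 = 6.
Extremal: y(x) = (-8/5) x + 6.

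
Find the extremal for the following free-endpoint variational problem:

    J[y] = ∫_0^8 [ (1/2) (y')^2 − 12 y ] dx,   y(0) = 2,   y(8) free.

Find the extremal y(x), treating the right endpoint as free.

The Lagrangian L = (1/2) (y')^2 − 12 y gives
    ∂L/∂y = −12,   ∂L/∂y' = y'.
Euler-Lagrange: d/dx(y') − (−12) = 0, i.e. y'' + 12 = 0, so
    y(x) = −(12/2) x^2 + C1 x + C2.
Fixed left endpoint y(0) = 2 ⇒ C2 = 2.
The right endpoint x = 8 is free, so the natural (transversality) condition is ∂L/∂y' |_{x=8} = 0, i.e. y'(8) = 0.
Compute y'(x) = −12 x + C1, so y'(8) = −96 + C1 = 0 ⇒ C1 = 96.
Therefore the extremal is
    y(x) = −6 x^2 + 96 x + 2.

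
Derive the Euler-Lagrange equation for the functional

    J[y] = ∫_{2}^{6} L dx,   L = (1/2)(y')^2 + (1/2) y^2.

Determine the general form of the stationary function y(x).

The Lagrangian is L = (1/2)(y')^2 + (1/2) y^2.
∂L/∂y = y.
∂L/∂y' = y'.
The Euler-Lagrange equation d/dx(∂L/∂y') − ∂L/∂y = 0 becomes:
    y'' - y = 0
General solution: y(x) = A e^x + B e^(-x), where A and B are arbitrary constants fixed by the endpoint conditions.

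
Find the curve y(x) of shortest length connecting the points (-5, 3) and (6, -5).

Arc-length functional: J[y] = ∫ sqrt(1 + (y')^2) dx.
Lagrangian L = sqrt(1 + (y')^2) has no explicit y dependence, so ∂L/∂y = 0 and the Euler-Lagrange equation gives
    d/dx( y' / sqrt(1 + (y')^2) ) = 0  ⇒  y' / sqrt(1 + (y')^2) = const.
Hence y' is constant, so y(x) is affine.
Fitting the endpoints (-5, 3) and (6, -5):
    slope m = ((-5) − 3) / (6 − (-5)) = -8/11,
    intercept c = 3 − m·(-5) = -7/11.
Extremal: y(x) = (-8/11) x - 7/11.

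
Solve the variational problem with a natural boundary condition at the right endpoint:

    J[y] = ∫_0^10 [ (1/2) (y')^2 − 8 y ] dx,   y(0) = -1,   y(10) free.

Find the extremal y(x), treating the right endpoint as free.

The Lagrangian L = (1/2) (y')^2 − 8 y gives
    ∂L/∂y = −8,   ∂L/∂y' = y'.
Euler-Lagrange: d/dx(y') − (−8) = 0, i.e. y'' + 8 = 0, so
    y(x) = −(8/2) x^2 + C1 x + C2.
Fixed left endpoint y(0) = -1 ⇒ C2 = -1.
The right endpoint x = 10 is free, so the natural (transversality) condition is ∂L/∂y' |_{x=10} = 0, i.e. y'(10) = 0.
Compute y'(x) = −8 x + C1, so y'(10) = −80 + C1 = 0 ⇒ C1 = 80.
Therefore the extremal is
    y(x) = −4 x^2 + 80 x − 1.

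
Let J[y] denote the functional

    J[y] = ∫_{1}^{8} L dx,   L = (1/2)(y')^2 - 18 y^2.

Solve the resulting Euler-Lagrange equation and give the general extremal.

The Lagrangian is L = (1/2)(y')^2 - 18 y^2.
∂L/∂y = -36y.
∂L/∂y' = y'.
The Euler-Lagrange equation d/dx(∂L/∂y') − ∂L/∂y = 0 becomes:
    y'' + 36 y = 0
General solution: y(x) = A sin(6x) + B cos(6x), where A and B are arbitrary constants fixed by the endpoint conditions.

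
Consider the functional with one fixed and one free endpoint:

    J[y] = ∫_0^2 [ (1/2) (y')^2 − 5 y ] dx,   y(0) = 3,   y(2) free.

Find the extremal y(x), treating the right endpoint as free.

The Lagrangian L = (1/2) (y')^2 − 5 y gives
    ∂L/∂y = −5,   ∂L/∂y' = y'.
Euler-Lagrange: d/dx(y') − (−5) = 0, i.e. y'' + 5 = 0, so
    y(x) = −(5/2) x^2 + C1 x + C2.
Fixed left endpoint y(0) = 3 ⇒ C2 = 3.
The right endpoint x = 2 is free, so the natural (transversality) condition is ∂L/∂y' |_{x=2} = 0, i.e. y'(2) = 0.
Compute y'(x) = −5 x + C1, so y'(2) = −10 + C1 = 0 ⇒ C1 = 10.
Therefore the extremal is
    y(x) = −(5/2) x^2 + 10 x + 3.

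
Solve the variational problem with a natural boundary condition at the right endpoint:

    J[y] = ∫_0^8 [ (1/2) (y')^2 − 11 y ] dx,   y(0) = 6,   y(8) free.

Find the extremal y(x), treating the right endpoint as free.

The Lagrangian L = (1/2) (y')^2 − 11 y gives
    ∂L/∂y = −11,   ∂L/∂y' = y'.
Euler-Lagrange: d/dx(y') − (−11) = 0, i.e. y'' + 11 = 0, so
    y(x) = −(11/2) x^2 + C1 x + C2.
Fixed left endpoint y(0) = 6 ⇒ C2 = 6.
The right endpoint x = 8 is free, so the natural (transversality) condition is ∂L/∂y' |_{x=8} = 0, i.e. y'(8) = 0.
Compute y'(x) = −11 x + C1, so y'(8) = −88 + C1 = 0 ⇒ C1 = 88.
Therefore the extremal is
    y(x) = −(11/2) x^2 + 88 x + 6.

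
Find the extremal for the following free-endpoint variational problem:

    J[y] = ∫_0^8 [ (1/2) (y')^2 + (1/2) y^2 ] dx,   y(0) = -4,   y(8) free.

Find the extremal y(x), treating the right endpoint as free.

The Lagrangian L = (1/2) (y')^2 + (1/2) y^2 gives
    ∂L/∂y = 1 y,   ∂L/∂y' = y'.
Euler-Lagrange: y'' − y = 0.
With k = 1, the general solution is
    y(x) = A cosh(x) + B sinh(x).
Fixed left endpoint y(0) = -4 ⇒ A = -4.
The right endpoint x = 8 is free, so the natural (transversality) condition is ∂L/∂y' |_{x=8} = 0, i.e. y'(8) = 0.
Compute y'(x) = A k sinh(k x) + B k cosh(k x), so
    y'(8) = A k sinh(k·8) + B k cosh(k·8) = 0
    ⇒ B = −A tanh(k·8) = 4 tanh(1·8).
Therefore the extremal is
    y(x) = −4 cosh(1 x) + 4 tanh(1·8) sinh(1 x).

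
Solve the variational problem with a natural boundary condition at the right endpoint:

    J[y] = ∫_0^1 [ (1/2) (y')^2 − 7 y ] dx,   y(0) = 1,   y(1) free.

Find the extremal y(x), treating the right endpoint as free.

The Lagrangian L = (1/2) (y')^2 − 7 y gives
    ∂L/∂y = −7,   ∂L/∂y' = y'.
Euler-Lagrange: d/dx(y') − (−7) = 0, i.e. y'' + 7 = 0, so
    y(x) = −(7/2) x^2 + C1 x + C2.
Fixed left endpoint y(0) = 1 ⇒ C2 = 1.
The right endpoint x = 1 is free, so the natural (transversality) condition is ∂L/∂y' |_{x=1} = 0, i.e. y'(1) = 0.
Compute y'(x) = −7 x + C1, so y'(1) = −7 + C1 = 0 ⇒ C1 = 7.
Therefore the extremal is
    y(x) = −(7/2) x^2 + 7 x + 1.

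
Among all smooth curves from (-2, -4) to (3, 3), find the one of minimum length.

Arc-length functional: J[y] = ∫ sqrt(1 + (y')^2) dx.
Lagrangian L = sqrt(1 + (y')^2) has no explicit y dependence, so ∂L/∂y = 0 and the Euler-Lagrange equation gives
    d/dx( y' / sqrt(1 + (y')^2) ) = 0  ⇒  y' / sqrt(1 + (y')^2) = const.
Hence y' is constant, so y(x) is affine.
Fitting the endpoints (-2, -4) and (3, 3):
    slope m = (3 − (-4)) / (3 − (-2)) = 7/5,
    intercept c = (-4) − m·(-2) = -6/5.
Extremal: y(x) = (7/5) x - 6/5.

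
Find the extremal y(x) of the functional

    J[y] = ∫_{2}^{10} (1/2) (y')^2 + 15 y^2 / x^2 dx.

The Lagrangian is L = (1/2) (y')^2 + 15 y^2 / x^2.
Compute ∂L/∂y = 30y/x^2, ∂L/∂y' = y'.
The Euler-Lagrange equation d/dx(∂L/∂y') − ∂L/∂y = 0 reduces to
    y'' − 30/x^2 · y = 0  (x > 0).
Its general solution is
    y(x) = A x^6 + B x^(-5),
with A, B fixed by the endpoint conditions.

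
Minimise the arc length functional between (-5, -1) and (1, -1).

Arc-length functional: J[y] = ∫ sqrt(1 + (y')^2) dx.
Lagrangian L = sqrt(1 + (y')^2) has no explicit y dependence, so ∂L/∂y = 0 and the Euler-Lagrange equation gives
    d/dx( y' / sqrt(1 + (y')^2) ) = 0  ⇒  y' / sqrt(1 + (y')^2) = const.
Hence y' is constant, so y(x) is affine.
Fitting the endpoints (-5, -1) and (1, -1):
    slope m = ((-1) − (-1)) / (1 − (-5)) = 0,
    intercept c = (-1) − m·(-5) = -1.
Extremal: y(x) = -1.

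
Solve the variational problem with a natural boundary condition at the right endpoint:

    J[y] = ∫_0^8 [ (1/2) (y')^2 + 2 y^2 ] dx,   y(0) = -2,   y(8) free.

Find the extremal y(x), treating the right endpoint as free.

The Lagrangian L = (1/2) (y')^2 + 2 y^2 gives
    ∂L/∂y = 4 y,   ∂L/∂y' = y'.
Euler-Lagrange: y'' − 4 y = 0.
With k = 2, the general solution is
    y(x) = A cosh(2 x) + B sinh(2 x).
Fixed left endpoint y(0) = -2 ⇒ A = -2.
The right endpoint x = 8 is free, so the natural (transversality) condition is ∂L/∂y' |_{x=8} = 0, i.e. y'(8) = 0.
Compute y'(x) = A k sinh(k x) + B k cosh(k x), so
    y'(8) = A k sinh(k·8) + B k cosh(k·8) = 0
    ⇒ B = −A tanh(k·8) = 2 tanh(2·8).
Therefore the extremal is
    y(x) = −2 cosh(2 x) + 2 tanh(2·8) sinh(2 x).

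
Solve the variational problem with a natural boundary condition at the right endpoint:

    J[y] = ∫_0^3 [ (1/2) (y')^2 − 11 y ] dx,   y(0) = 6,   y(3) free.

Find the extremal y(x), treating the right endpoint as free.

The Lagrangian L = (1/2) (y')^2 − 11 y gives
    ∂L/∂y = −11,   ∂L/∂y' = y'.
Euler-Lagrange: d/dx(y') − (−11) = 0, i.e. y'' + 11 = 0, so
    y(x) = −(11/2) x^2 + C1 x + C2.
Fixed left endpoint y(0) = 6 ⇒ C2 = 6.
The right endpoint x = 3 is free, so the natural (transversality) condition is ∂L/∂y' |_{x=3} = 0, i.e. y'(3) = 0.
Compute y'(x) = −11 x + C1, so y'(3) = −33 + C1 = 0 ⇒ C1 = 33.
Therefore the extremal is
    y(x) = −(11/2) x^2 + 33 x + 6.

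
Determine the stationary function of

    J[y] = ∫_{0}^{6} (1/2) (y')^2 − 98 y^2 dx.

The Lagrangian is L = (1/2) (y')^2 − 98 y^2.
Compute ∂L/∂y = -196y, ∂L/∂y' = y'.
The Euler-Lagrange equation d/dx(∂L/∂y') − ∂L/∂y = 0 reduces to
    y'' + 196 y = 0.
Its general solution is
    y(x) = A sin(14x) + B cos(14x),
with A, B fixed by the endpoint conditions.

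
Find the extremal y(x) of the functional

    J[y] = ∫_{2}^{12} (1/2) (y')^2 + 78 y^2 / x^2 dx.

The Lagrangian is L = (1/2) (y')^2 + 78 y^2 / x^2.
Compute ∂L/∂y = 156y/x^2, ∂L/∂y' = y'.
The Euler-Lagrange equation d/dx(∂L/∂y') − ∂L/∂y = 0 reduces to
    y'' − 156/x^2 · y = 0  (x > 0).
Its general solution is
    y(x) = A x^13 + B x^(-12),
with A, B fixed by the endpoint conditions.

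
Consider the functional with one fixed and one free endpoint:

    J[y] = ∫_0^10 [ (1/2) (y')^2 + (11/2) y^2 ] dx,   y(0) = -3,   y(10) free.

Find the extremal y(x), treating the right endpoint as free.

The Lagrangian L = (1/2) (y')^2 + (11/2) y^2 gives
    ∂L/∂y = 11 y,   ∂L/∂y' = y'.
Euler-Lagrange: y'' − 11 y = 0.
With k = sqrt(11), the general solution is
    y(x) = A cosh(sqrt(11) x) + B sinh(sqrt(11) x).
Fixed left endpoint y(0) = -3 ⇒ A = -3.
The right endpoint x = 10 is free, so the natural (transversality) condition is ∂L/∂y' |_{x=10} = 0, i.e. y'(10) = 0.
Compute y'(x) = A k sinh(k x) + B k cosh(k x), so
    y'(10) = A k sinh(k·10) + B k cosh(k·10) = 0
    ⇒ B = −A tanh(k·10) = 3 tanh(sqrt(11)·10).
Therefore the extremal is
    y(x) = −3 cosh(sqrt(11) x) + 3 tanh(sqrt(11)·10) sinh(sqrt(11) x).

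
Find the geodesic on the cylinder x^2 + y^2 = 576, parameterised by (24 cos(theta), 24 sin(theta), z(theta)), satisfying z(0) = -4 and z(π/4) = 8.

Parameterise the cylinder of radius R = 24 as
    r(θ) = (24 cos θ, 24 sin θ, z(θ)).
The arc-length element is
    ds = sqrt(576 + (dz/dθ)^2) dθ,
so the Lagrangian is L = sqrt(576 + z'^2).
L depends on z' only, not on z or θ, so ∂L/∂z = 0 and
    ∂L/∂z' = z' / sqrt(576 + z'^2).
The Euler-Lagrange equation gives
    d/dθ( z' / sqrt(576 + z'^2) ) = 0,
so z' is constant. Integrating once:
    z(θ) = a θ + b,
a helix on the cylinder (a straight line when the cylinder is unrolled). The constants a, b are determined by the endpoint conditions.
With endpoint conditions z(0) = -4 and z(π/4) = 8: from z(0) = b we get b = -4, and a·π/4 + -4 = 8 gives a = 48/π, so
    z(θ) = (48/π) θ − 4.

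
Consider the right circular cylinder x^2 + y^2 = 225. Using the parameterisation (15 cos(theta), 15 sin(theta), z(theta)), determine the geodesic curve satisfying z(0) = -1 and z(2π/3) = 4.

Parameterise the cylinder of radius R = 15 as
    r(θ) = (15 cos θ, 15 sin θ, z(θ)).
The arc-length element is
    ds = sqrt(225 + (dz/dθ)^2) dθ,
so the Lagrangian is L = sqrt(225 + z'^2).
L depends on z' only, not on z or θ, so ∂L/∂z = 0 and
    ∂L/∂z' = z' / sqrt(225 + z'^2).
The Euler-Lagrange equation gives
    d/dθ( z' / sqrt(225 + z'^2) ) = 0,
so z' is constant. Integrating once:
    z(θ) = a θ + b,
a helix on the cylinder (a straight line when the cylinder is unrolled). The constants a, b are determined by the endpoint conditions.
With endpoint conditions z(0) = -1 and z(2π/3) = 4: from z(0) = b we get b = -1, and a·2π/3 + -1 = 4 gives a = 15/(2π), so
    z(θ) = (15/(2π)) θ − 1.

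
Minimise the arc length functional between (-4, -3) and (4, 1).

Arc-length functional: J[y] = ∫ sqrt(1 + (y')^2) dx.
Lagrangian L = sqrt(1 + (y')^2) has no explicit y dependence, so ∂L/∂y = 0 and the Euler-Lagrange equation gives
    d/dx( y' / sqrt(1 + (y')^2) ) = 0  ⇒  y' / sqrt(1 + (y')^2) = const.
Hence y' is constant, so y(x) is affine.
Fitting the endpoints (-4, -3) and (4, 1):
    slope m = (1 − (-3)) / (4 − (-4)) = 1/2,
    intercept c = (-3) − m·(-4) = -1.
Extremal: y(x) = (1/2) x - 1.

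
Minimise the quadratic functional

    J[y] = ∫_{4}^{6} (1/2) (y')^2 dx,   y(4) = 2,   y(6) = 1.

The Lagrangian is L = (1/2) (y')^2.
Compute ∂L/∂y = 0, ∂L/∂y' = y'.
The Euler-Lagrange equation d/dx(∂L/∂y') − ∂L/∂y = 0 reduces to
    y'' = 0.
Its general solution is
    y(x) = A x + B,
with A, B fixed by the endpoint conditions.
Applying the endpoint conditions y(4) = 2 and y(6) = 1: solve A·4 + B = 2 and A·6 + B = 1. Subtracting gives A(6 − 4) = 1 − 2, so A = -1/2, and B = 2 − A·4 = 4. Therefore
    y(x) = (-1/2) x + 4.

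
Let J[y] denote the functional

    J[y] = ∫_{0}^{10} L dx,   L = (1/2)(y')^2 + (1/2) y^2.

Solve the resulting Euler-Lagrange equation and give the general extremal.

The Lagrangian is L = (1/2)(y')^2 + (1/2) y^2.
∂L/∂y = y.
∂L/∂y' = y'.
The Euler-Lagrange equation d/dx(∂L/∂y') − ∂L/∂y = 0 becomes:
    y'' - y = 0
General solution: y(x) = A e^x + B e^(-x), where A and B are arbitrary constants fixed by the endpoint conditions.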